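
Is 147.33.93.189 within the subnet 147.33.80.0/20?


Subnet network: 147.33.80.0
Test IP AND mask: 147.33.80.0
Yes, 147.33.93.189 is in 147.33.80.0/20


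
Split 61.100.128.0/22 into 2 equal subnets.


New prefix = 22 + 1 = 23
Each subnet has 512 addresses
  61.100.128.0/23
  61.100.130.0/23
Subnets: 61.100.128.0/23, 61.100.130.0/23


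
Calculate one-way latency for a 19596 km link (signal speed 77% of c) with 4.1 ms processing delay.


Speed = 0.77 * 3e5 km/s = 231000 km/s
Propagation delay = 19596 / 231000 = 0.0848 s = 84.8312 ms
Processing delay = 4.1 ms
Total one-way latency = 88.9312 ms


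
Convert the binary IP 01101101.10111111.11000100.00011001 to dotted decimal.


01101101 = 109
10111111 = 191
11000100 = 196
00011001 = 25
IP: 109.191.196.25


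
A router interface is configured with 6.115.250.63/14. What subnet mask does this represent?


/14 means 14 network bits, 18 host bits
Binary: 11111111111111000000000000000000
Mask: 255.252.0.0


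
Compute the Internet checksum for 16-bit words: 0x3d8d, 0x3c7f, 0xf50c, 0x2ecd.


Sum all words (with carry folding):
+ 0x3d8d = 0x3d8d
+ 0x3c7f = 0x7a0c
+ 0xf50c = 0x6f19
+ 0x2ecd = 0x9de6
One's complement: ~0x9de6
Checksum = 0x6219


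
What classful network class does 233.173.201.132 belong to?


First octet: 233
Binary: 11101001
1110xxxx -> Class D (224-239)
Class D (multicast), default mask N/A


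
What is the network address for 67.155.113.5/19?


IP:   01000011.10011011.01110001.00000101
Mask: 11111111.11111111.11100000.00000000
AND operation:
Net:  01000011.10011011.01100000.00000000
Network: 67.155.96.0/19


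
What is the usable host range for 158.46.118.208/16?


Network: 158.46.0.0
Broadcast: 158.46.255.255
First usable = network + 1
Last usable = broadcast - 1
Range: 158.46.0.1 to 158.46.255.254


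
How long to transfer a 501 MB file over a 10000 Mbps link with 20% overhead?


Effective throughput = 10000 * (1 - 20/100) = 8000 Mbps
File size in Mb = 501 * 8 = 4008 Mb
Time = 4008 / 8000
Time = 0.501 seconds


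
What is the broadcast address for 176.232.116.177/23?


Network: 176.232.116.0/23
Host bits = 9
Set all host bits to 1:
Broadcast: 176.232.117.255


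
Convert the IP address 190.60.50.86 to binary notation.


190 = 10111110
60 = 00111100
50 = 00110010
86 = 01010110
Binary: 10111110.00111100.00110010.01010110


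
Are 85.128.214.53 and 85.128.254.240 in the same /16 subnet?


Mask: 255.255.0.0
85.128.214.53 AND mask = 85.128.0.0
85.128.254.240 AND mask = 85.128.0.0
Yes, same subnet (85.128.0.0)


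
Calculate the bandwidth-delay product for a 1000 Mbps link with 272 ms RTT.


BDP = bandwidth * RTT
= 1000 Mbps * 272 ms
= 1000 * 1e6 * 272 / 1000 bits
= 272000000 bits
= 34000000 bytes
= 33203.125 KB
BDP = 272000000 bits (34000000 bytes)


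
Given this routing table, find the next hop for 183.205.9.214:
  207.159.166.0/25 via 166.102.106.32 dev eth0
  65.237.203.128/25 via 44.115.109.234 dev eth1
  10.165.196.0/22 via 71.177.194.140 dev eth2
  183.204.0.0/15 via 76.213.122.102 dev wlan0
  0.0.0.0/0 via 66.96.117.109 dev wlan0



Longest prefix match for 183.205.9.214:
  /25 207.159.166.0: no
  /25 65.237.203.128: no
  /22 10.165.196.0: no
  /15 183.204.0.0: MATCH
  /0 0.0.0.0: MATCH
Selected: next-hop 76.213.122.102 via wlan0 (matched /15)


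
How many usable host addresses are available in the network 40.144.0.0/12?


Host bits = 32 - 12 = 20
Total addresses = 2^20 = 1048576
Usable = total - 2 (network and broadcast)
Usable hosts: 1048574


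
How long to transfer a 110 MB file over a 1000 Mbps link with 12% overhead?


Effective throughput = 1000 * (1 - 12/100) = 880 Mbps
File size in Mb = 110 * 8 = 880 Mb
Time = 880 / 880
Time = 1 seconds


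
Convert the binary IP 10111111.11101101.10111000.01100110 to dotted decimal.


10111111 = 191
11101101 = 237
10111000 = 184
01100110 = 102
IP: 191.237.184.102


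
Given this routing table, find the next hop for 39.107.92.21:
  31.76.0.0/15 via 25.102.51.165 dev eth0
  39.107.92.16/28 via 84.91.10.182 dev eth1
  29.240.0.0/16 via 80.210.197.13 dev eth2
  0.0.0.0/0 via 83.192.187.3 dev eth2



Longest prefix match for 39.107.92.21:
  /15 31.76.0.0: no
  /28 39.107.92.16: MATCH
  /16 29.240.0.0: no
  /0 0.0.0.0: MATCH
Selected: next-hop 84.91.10.182 via eth1 (matched /28)


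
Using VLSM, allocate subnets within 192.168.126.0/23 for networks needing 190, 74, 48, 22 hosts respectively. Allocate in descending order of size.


190 hosts -> /24 (254 usable): 192.168.126.0/24
74 hosts -> /25 (126 usable): 192.168.127.0/25
48 hosts -> /26 (62 usable): 192.168.127.128/26
22 hosts -> /27 (30 usable): 192.168.127.192/27
Allocation: 192.168.126.0/24 (190 hosts, 254 usable); 192.168.127.0/25 (74 hosts, 126 usable); 192.168.127.128/26 (48 hosts, 62 usable); 192.168.127.192/27 (22 hosts, 30 usable)


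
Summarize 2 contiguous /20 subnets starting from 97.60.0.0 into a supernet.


Original prefix: /20
Number of subnets: 2 = 2^1
New prefix = 20 - 1 = 19
Supernet: 97.60.0.0/19


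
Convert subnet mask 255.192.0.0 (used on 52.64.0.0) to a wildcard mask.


Subnet mask: 255.192.0.0
Wildcard = 255.255.255.255 - subnet mask
255 - 255 = 0
255 - 192 = 63
255 - 0 = 255
255 - 0 = 255
Wildcard: 0.63.255.255


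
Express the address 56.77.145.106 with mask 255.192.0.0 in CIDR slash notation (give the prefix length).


Binary: 11111111.11000000.00000000.00000000
Count leading 1s
Prefix: /10


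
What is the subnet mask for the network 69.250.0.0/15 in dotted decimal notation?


/15 means 15 network bits, 17 host bits
Binary: 11111111111111100000000000000000
Mask: 255.254.0.0


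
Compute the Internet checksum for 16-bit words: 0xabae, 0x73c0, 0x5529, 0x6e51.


Sum all words (with carry folding):
+ 0xabae = 0xabae
+ 0x73c0 = 0x1f6f
+ 0x5529 = 0x7498
+ 0x6e51 = 0xe2e9
One's complement: ~0xe2e9
Checksum = 0x1d16


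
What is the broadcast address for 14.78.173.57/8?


Network: 14.0.0.0/8
Host bits = 24
Set all host bits to 1:
Broadcast: 14.255.255.255


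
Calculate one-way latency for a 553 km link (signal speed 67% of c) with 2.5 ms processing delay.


Speed = 0.67 * 3e5 km/s = 201000 km/s
Propagation delay = 553 / 201000 = 0.0028 s = 2.7512 ms
Processing delay = 2.5 ms
Total one-way latency = 5.2512 ms


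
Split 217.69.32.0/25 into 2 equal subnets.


New prefix = 25 + 1 = 26
Each subnet has 64 addresses
  217.69.32.0/26
  217.69.32.64/26
Subnets: 217.69.32.0/26, 217.69.32.64/26


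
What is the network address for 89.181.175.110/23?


IP:   01011001.10110101.10101111.01101110
Mask: 11111111.11111111.11111110.00000000
AND operation:
Net:  01011001.10110101.10101110.00000000
Network: 89.181.174.0/23


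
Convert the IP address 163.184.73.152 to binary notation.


163 = 10100011
184 = 10111000
73 = 01001001
152 = 10011000
Binary: 10100011.10111000.01001001.10011000


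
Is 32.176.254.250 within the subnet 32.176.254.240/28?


Subnet network: 32.176.254.240
Test IP AND mask: 32.176.254.240
Yes, 32.176.254.250 is in 32.176.254.240/28


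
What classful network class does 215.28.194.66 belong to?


First octet: 215
Binary: 11010111
110xxxxx -> Class C (192-223)
Class C, default mask 255.255.255.0 (/24)


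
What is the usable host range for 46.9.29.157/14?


Network: 46.8.0.0
Broadcast: 46.11.255.255
First usable = network + 1
Last usable = broadcast - 1
Range: 46.8.0.1 to 46.11.255.254


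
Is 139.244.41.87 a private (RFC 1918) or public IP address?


RFC 1918 private ranges:
  10.0.0.0/8 (10.0.0.0 - 10.255.255.255)
  172.16.0.0/12 (172.16.0.0 - 172.31.255.255)
  192.168.0.0/16 (192.168.0.0 - 192.168.255.255)
Public (not in any RFC 1918 range)


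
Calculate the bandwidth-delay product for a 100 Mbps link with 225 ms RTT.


BDP = bandwidth * RTT
= 100 Mbps * 225 ms
= 100 * 1e6 * 225 / 1000 bits
= 22500000 bits
= 2812500 bytes
= 2746.582 KB
BDP = 22500000 bits (2812500 bytes)


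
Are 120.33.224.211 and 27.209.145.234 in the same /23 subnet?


Mask: 255.255.254.0
120.33.224.211 AND mask = 120.33.224.0
27.209.145.234 AND mask = 27.209.144.0
No, different subnets (120.33.224.0 vs 27.209.144.0)


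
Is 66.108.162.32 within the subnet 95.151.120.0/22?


Subnet network: 95.151.120.0
Test IP AND mask: 66.108.160.0
No, 66.108.162.32 is not in 95.151.120.0/22


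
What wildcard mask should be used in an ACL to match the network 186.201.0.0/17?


Subnet mask: 255.255.128.0
Wildcard = 255.255.255.255 - subnet mask
255 - 255 = 0
255 - 255 = 0
255 - 128 = 127
255 - 0 = 255
Wildcard: 0.0.127.255


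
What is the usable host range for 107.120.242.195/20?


Network: 107.120.240.0
Broadcast: 107.120.255.255
First usable = network + 1
Last usable = broadcast - 1
Range: 107.120.240.1 to 107.120.255.254


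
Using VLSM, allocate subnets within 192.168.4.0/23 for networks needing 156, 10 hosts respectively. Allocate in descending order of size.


156 hosts -> /24 (254 usable): 192.168.4.0/24
10 hosts -> /28 (14 usable): 192.168.5.0/28
Allocation: 192.168.4.0/24 (156 hosts, 254 usable); 192.168.5.0/28 (10 hosts, 14 usable)


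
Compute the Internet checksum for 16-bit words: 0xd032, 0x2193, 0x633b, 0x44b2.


Sum all words (with carry folding):
+ 0xd032 = 0xd032
+ 0x2193 = 0xf1c5
+ 0x633b = 0x5501
+ 0x44b2 = 0x99b3
One's complement: ~0x99b3
Checksum = 0x664c


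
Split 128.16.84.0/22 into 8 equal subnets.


New prefix = 22 + 3 = 25
Each subnet has 128 addresses
  128.16.84.0/25
  128.16.84.128/25
  128.16.85.0/25
  128.16.85.128/25
  128.16.86.0/25
  128.16.86.128/25
  128.16.87.0/25
  128.16.87.128/25
Subnets: 128.16.84.0/25, 128.16.84.128/25, 128.16.85.0/25, 128.16.85.128/25, 128.16.86.0/25, 128.16.86.128/25, 128.16.87.0/25, 128.16.87.128/25


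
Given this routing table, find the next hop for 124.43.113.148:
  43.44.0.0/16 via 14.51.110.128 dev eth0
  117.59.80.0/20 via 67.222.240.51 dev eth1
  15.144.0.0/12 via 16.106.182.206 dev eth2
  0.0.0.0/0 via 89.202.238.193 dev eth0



Longest prefix match for 124.43.113.148:
  /16 43.44.0.0: no
  /20 117.59.80.0: no
  /12 15.144.0.0: no
  /0 0.0.0.0: MATCH
Selected: next-hop 89.202.238.193 via eth0 (matched /0)


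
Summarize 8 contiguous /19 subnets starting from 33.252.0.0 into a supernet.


Original prefix: /19
Number of subnets: 8 = 2^3
New prefix = 19 - 3 = 16
Supernet: 33.252.0.0/16


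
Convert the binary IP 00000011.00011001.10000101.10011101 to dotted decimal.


00000011 = 3
00011001 = 25
10000101 = 133
10011101 = 157
IP: 3.25.133.157


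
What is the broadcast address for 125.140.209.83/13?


Network: 125.136.0.0/13
Host bits = 19
Set all host bits to 1:
Broadcast: 125.143.255.255


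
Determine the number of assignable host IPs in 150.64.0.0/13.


Host bits = 32 - 13 = 19
Total addresses = 2^19 = 524288
Usable = total - 2 (network and broadcast)
Usable hosts: 524286


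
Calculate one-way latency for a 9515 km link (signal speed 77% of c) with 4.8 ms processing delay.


Speed = 0.77 * 3e5 km/s = 231000 km/s
Propagation delay = 9515 / 231000 = 0.0412 s = 41.1905 ms
Processing delay = 4.8 ms
Total one-way latency = 45.9905 ms


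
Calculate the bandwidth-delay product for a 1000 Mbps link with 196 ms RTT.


BDP = bandwidth * RTT
= 1000 Mbps * 196 ms
= 1000 * 1e6 * 196 / 1000 bits
= 196000000 bits
= 24500000 bytes
= 23925.7812 KB
BDP = 196000000 bits (24500000 bytes)


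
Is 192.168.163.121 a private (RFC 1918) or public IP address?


RFC 1918 private ranges:
  10.0.0.0/8 (10.0.0.0 - 10.255.255.255)
  172.16.0.0/12 (172.16.0.0 - 172.31.255.255)
  192.168.0.0/16 (192.168.0.0 - 192.168.255.255)
Private (in 192.168.0.0/16)


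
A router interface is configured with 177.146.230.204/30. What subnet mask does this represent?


/30 means 30 network bits, 2 host bits
Binary: 11111111111111111111111111111100
Mask: 255.255.255.252


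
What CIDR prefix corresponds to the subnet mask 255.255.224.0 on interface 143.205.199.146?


Binary: 11111111.11111111.11100000.00000000
Count leading 1s
Prefix: /19


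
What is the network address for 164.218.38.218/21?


IP:   10100100.11011010.00100110.11011010
Mask: 11111111.11111111.11111000.00000000
AND operation:
Net:  10100100.11011010.00100000.00000000
Network: 164.218.32.0/21


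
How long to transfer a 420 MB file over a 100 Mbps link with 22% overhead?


Effective throughput = 100 * (1 - 22/100) = 78 Mbps
File size in Mb = 420 * 8 = 3360 Mb
Time = 3360 / 78
Time = 43.0769 seconds


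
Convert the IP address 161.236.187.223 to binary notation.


161 = 10100001
236 = 11101100
187 = 10111011
223 = 11011111
Binary: 10100001.11101100.10111011.11011111


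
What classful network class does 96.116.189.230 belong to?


First octet: 96
Binary: 01100000
0xxxxxxx -> Class A (1-126)
Class A, default mask 255.0.0.0 (/8)


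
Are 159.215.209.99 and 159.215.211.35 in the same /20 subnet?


Mask: 255.255.240.0
159.215.209.99 AND mask = 159.215.208.0
159.215.211.35 AND mask = 159.215.208.0
Yes, same subnet (159.215.208.0)


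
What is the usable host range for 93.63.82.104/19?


Network: 93.63.64.0
Broadcast: 93.63.95.255
First usable = network + 1
Last usable = broadcast - 1
Range: 93.63.64.1 to 93.63.95.254


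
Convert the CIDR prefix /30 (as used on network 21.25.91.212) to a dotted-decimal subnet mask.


/30 means 30 network bits, 2 host bits
Binary: 11111111111111111111111111111100
Mask: 255.255.255.252


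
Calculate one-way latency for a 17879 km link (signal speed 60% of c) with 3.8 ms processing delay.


Speed = 0.6 * 3e5 km/s = 180000 km/s
Propagation delay = 17879 / 180000 = 0.0993 s = 99.3278 ms
Processing delay = 3.8 ms
Total one-way latency = 103.1278 ms


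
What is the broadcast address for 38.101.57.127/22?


Network: 38.101.56.0/22
Host bits = 10
Set all host bits to 1:
Broadcast: 38.101.59.255


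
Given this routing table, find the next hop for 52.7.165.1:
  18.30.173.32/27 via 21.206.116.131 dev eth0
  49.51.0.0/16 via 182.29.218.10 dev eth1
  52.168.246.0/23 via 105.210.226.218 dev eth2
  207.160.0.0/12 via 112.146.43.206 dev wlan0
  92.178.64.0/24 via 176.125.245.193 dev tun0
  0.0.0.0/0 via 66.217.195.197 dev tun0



Longest prefix match for 52.7.165.1:
  /27 18.30.173.32: no
  /16 49.51.0.0: no
  /23 52.168.246.0: no
  /12 207.160.0.0: no
  /24 92.178.64.0: no
  /0 0.0.0.0: MATCH
Selected: next-hop 66.217.195.197 via tun0 (matched /0)


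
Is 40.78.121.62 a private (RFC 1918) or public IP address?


RFC 1918 private ranges:
  10.0.0.0/8 (10.0.0.0 - 10.255.255.255)
  172.16.0.0/12 (172.16.0.0 - 172.31.255.255)
  192.168.0.0/16 (192.168.0.0 - 192.168.255.255)
Public (not in any RFC 1918 range)


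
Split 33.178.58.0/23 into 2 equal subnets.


New prefix = 23 + 1 = 24
Each subnet has 256 addresses
  33.178.58.0/24
  33.178.59.0/24
Subnets: 33.178.58.0/24, 33.178.59.0/24


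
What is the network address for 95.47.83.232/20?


IP:   01011111.00101111.01010011.11101000
Mask: 11111111.11111111.11110000.00000000
AND operation:
Net:  01011111.00101111.01010000.00000000
Network: 95.47.80.0/20


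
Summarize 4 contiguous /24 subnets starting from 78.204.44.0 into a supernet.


Original prefix: /24
Number of subnets: 4 = 2^2
New prefix = 24 - 2 = 22
Supernet: 78.204.44.0/22


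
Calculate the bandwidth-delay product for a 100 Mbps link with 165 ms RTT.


BDP = bandwidth * RTT
= 100 Mbps * 165 ms
= 100 * 1e6 * 165 / 1000 bits
= 16500000 bits
= 2062500 bytes
= 2014.1602 KB
BDP = 16500000 bits (2062500 bytes)


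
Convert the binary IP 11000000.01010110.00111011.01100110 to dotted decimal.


11000000 = 192
01010110 = 86
00111011 = 59
01100110 = 102
IP: 192.86.59.102


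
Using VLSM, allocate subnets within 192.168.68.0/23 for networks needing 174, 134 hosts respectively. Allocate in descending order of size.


174 hosts -> /24 (254 usable): 192.168.68.0/24
134 hosts -> /24 (254 usable): 192.168.69.0/24
Allocation: 192.168.68.0/24 (174 hosts, 254 usable); 192.168.69.0/24 (134 hosts, 254 usable)


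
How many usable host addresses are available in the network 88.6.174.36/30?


Host bits = 32 - 30 = 2
Total addresses = 2^2 = 4
Usable = total - 2 (network and broadcast)
Usable hosts: 2


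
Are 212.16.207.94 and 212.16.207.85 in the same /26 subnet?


Mask: 255.255.255.192
212.16.207.94 AND mask = 212.16.207.64
212.16.207.85 AND mask = 212.16.207.64
Yes, same subnet (212.16.207.64)


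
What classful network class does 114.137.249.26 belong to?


First octet: 114
Binary: 01110010
0xxxxxxx -> Class A (1-126)
Class A, default mask 255.0.0.0 (/8)


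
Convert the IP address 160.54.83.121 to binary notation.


160 = 10100000
54 = 00110110
83 = 01010011
121 = 01111001
Binary: 10100000.00110110.01010011.01111001


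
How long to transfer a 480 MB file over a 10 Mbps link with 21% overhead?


Effective throughput = 10 * (1 - 21/100) = 7.9 Mbps
File size in Mb = 480 * 8 = 3840 Mb
Time = 3840 / 7.9
Time = 486.0759 seconds


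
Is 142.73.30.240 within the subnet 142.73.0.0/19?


Subnet network: 142.73.0.0
Test IP AND mask: 142.73.0.0
Yes, 142.73.30.240 is in 142.73.0.0/19


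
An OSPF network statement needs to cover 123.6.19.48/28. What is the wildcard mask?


Subnet mask: 255.255.255.240
Wildcard = 255.255.255.255 - subnet mask
255 - 255 = 0
255 - 255 = 0
255 - 255 = 0
255 - 240 = 15
Wildcard: 0.0.0.15


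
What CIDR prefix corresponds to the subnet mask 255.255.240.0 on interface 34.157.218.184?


Binary: 11111111.11111111.11110000.00000000
Count leading 1s
Prefix: /20


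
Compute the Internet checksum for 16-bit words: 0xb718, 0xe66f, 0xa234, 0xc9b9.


Sum all words (with carry folding):
+ 0xb718 = 0xb718
+ 0xe66f = 0x9d88
+ 0xa234 = 0x3fbd
+ 0xc9b9 = 0x0977
One's complement: ~0x0977
Checksum = 0xf688


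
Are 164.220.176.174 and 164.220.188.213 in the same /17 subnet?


Mask: 255.255.128.0
164.220.176.174 AND mask = 164.220.128.0
164.220.188.213 AND mask = 164.220.128.0
Yes, same subnet (164.220.128.0)


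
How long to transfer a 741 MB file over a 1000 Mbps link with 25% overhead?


Effective throughput = 1000 * (1 - 25/100) = 750 Mbps
File size in Mb = 741 * 8 = 5928 Mb
Time = 5928 / 750
Time = 7.904 seconds


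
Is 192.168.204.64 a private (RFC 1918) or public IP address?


RFC 1918 private ranges:
  10.0.0.0/8 (10.0.0.0 - 10.255.255.255)
  172.16.0.0/12 (172.16.0.0 - 172.31.255.255)
  192.168.0.0/16 (192.168.0.0 - 192.168.255.255)
Private (in 192.168.0.0/16)


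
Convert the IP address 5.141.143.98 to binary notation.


5 = 00000101
141 = 10001101
143 = 10001111
98 = 01100010
Binary: 00000101.10001101.10001111.01100010


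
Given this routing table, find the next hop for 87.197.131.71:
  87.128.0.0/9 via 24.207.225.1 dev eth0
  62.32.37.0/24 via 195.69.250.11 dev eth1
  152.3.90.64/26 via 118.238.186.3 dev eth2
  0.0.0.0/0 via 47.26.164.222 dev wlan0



Longest prefix match for 87.197.131.71:
  /9 87.128.0.0: MATCH
  /24 62.32.37.0: no
  /26 152.3.90.64: no
  /0 0.0.0.0: MATCH
Selected: next-hop 24.207.225.1 via eth0 (matched /9)


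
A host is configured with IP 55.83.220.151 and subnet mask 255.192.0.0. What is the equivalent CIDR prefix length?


Binary: 11111111.11000000.00000000.00000000
Count leading 1s
Prefix: /10


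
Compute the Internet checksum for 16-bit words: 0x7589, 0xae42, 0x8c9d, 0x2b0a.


Sum all words (with carry folding):
+ 0x7589 = 0x7589
+ 0xae42 = 0x23cc
+ 0x8c9d = 0xb069
+ 0x2b0a = 0xdb73
One's complement: ~0xdb73
Checksum = 0x248c


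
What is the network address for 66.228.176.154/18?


IP:   01000010.11100100.10110000.10011010
Mask: 11111111.11111111.11000000.00000000
AND operation:
Net:  01000010.11100100.10000000.00000000
Network: 66.228.128.0/18


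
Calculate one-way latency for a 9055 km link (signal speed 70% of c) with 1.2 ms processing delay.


Speed = 0.7 * 3e5 km/s = 210000 km/s
Propagation delay = 9055 / 210000 = 0.0431 s = 43.119 ms
Processing delay = 1.2 ms
Total one-way latency = 44.319 ms


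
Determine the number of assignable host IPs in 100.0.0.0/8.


Host bits = 32 - 8 = 24
Total addresses = 2^24 = 16777216
Usable = total - 2 (network and broadcast)
Usable hosts: 16777214


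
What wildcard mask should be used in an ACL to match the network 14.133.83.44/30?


Subnet mask: 255.255.255.252
Wildcard = 255.255.255.255 - subnet mask
255 - 255 = 0
255 - 255 = 0
255 - 255 = 0
255 - 252 = 3
Wildcard: 0.0.0.3


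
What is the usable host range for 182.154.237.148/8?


Network: 182.0.0.0
Broadcast: 182.255.255.255
First usable = network + 1
Last usable = broadcast - 1
Range: 182.0.0.1 to 182.255.255.254


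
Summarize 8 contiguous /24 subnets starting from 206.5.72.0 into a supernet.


Original prefix: /24
Number of subnets: 8 = 2^3
New prefix = 24 - 3 = 21
Supernet: 206.5.72.0/21


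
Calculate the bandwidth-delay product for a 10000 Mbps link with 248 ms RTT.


BDP = bandwidth * RTT
= 10000 Mbps * 248 ms
= 10000 * 1e6 * 248 / 1000 bits
= 2480000000 bits
= 310000000 bytes
= 302734.375 KB
BDP = 2480000000 bits (310000000 bytes)


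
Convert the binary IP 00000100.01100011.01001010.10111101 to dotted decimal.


00000100 = 4
01100011 = 99
01001010 = 74
10111101 = 189
IP: 4.99.74.189


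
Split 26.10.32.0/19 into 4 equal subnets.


New prefix = 19 + 2 = 21
Each subnet has 2048 addresses
  26.10.32.0/21
  26.10.40.0/21
  26.10.48.0/21
  26.10.56.0/21
Subnets: 26.10.32.0/21, 26.10.40.0/21, 26.10.48.0/21, 26.10.56.0/21


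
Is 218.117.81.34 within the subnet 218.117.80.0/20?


Subnet network: 218.117.80.0
Test IP AND mask: 218.117.80.0
Yes, 218.117.81.34 is in 218.117.80.0/20


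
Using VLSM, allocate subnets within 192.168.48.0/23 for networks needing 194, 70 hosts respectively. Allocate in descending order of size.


194 hosts -> /24 (254 usable): 192.168.48.0/24
70 hosts -> /25 (126 usable): 192.168.49.0/25
Allocation: 192.168.48.0/24 (194 hosts, 254 usable); 192.168.49.0/25 (70 hosts, 126 usable)


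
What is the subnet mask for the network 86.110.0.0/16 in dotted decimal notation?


/16 means 16 network bits, 16 host bits
Binary: 11111111111111110000000000000000
Mask: 255.255.0.0


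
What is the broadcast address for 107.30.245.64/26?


Network: 107.30.245.64/26
Host bits = 6
Set all host bits to 1:
Broadcast: 107.30.245.127


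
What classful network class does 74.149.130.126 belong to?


First octet: 74
Binary: 01001010
0xxxxxxx -> Class A (1-126)
Class A, default mask 255.0.0.0 (/8)


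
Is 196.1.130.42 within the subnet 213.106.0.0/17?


Subnet network: 213.106.0.0
Test IP AND mask: 196.1.128.0
No, 196.1.130.42 is not in 213.106.0.0/17


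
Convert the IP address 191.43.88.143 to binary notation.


191 = 10111111
43 = 00101011
88 = 01011000
143 = 10001111
Binary: 10111111.00101011.01011000.10001111


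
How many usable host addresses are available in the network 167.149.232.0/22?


Host bits = 32 - 22 = 10
Total addresses = 2^10 = 1024
Usable = total - 2 (network and broadcast)
Usable hosts: 1022


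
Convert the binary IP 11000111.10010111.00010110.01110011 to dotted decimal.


11000111 = 199
10010111 = 151
00010110 = 22
01110011 = 115
IP: 199.151.22.115


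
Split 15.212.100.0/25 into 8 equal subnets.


New prefix = 25 + 3 = 28
Each subnet has 16 addresses
  15.212.100.0/28
  15.212.100.16/28
  15.212.100.32/28
  15.212.100.48/28
  15.212.100.64/28
  15.212.100.80/28
  15.212.100.96/28
  15.212.100.112/28
Subnets: 15.212.100.0/28, 15.212.100.16/28, 15.212.100.32/28, 15.212.100.48/28, 15.212.100.64/28, 15.212.100.80/28, 15.212.100.96/28, 15.212.100.112/28


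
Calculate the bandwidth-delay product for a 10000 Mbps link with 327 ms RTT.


BDP = bandwidth * RTT
= 10000 Mbps * 327 ms
= 10000 * 1e6 * 327 / 1000 bits
= 3270000000 bits
= 408750000 bytes
= 399169.9219 KB
BDP = 3270000000 bits (408750000 bytes)


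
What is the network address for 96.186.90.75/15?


IP:   01100000.10111010.01011010.01001011
Mask: 11111111.11111110.00000000.00000000
AND operation:
Net:  01100000.10111010.00000000.00000000
Network: 96.186.0.0/15


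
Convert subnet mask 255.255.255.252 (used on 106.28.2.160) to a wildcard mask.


Subnet mask: 255.255.255.252
Wildcard = 255.255.255.255 - subnet mask
255 - 255 = 0
255 - 255 = 0
255 - 255 = 0
255 - 252 = 3
Wildcard: 0.0.0.3


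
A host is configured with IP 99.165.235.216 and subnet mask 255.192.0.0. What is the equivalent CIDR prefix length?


Binary: 11111111.11000000.00000000.00000000
Count leading 1s
Prefix: /10


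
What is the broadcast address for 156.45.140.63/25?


Network: 156.45.140.0/25
Host bits = 7
Set all host bits to 1:
Broadcast: 156.45.140.127


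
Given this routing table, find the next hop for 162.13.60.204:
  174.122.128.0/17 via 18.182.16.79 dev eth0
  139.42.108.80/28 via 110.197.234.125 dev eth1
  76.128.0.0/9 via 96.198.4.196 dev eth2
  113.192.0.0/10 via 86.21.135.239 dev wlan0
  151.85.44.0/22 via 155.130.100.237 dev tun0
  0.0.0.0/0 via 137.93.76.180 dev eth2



Longest prefix match for 162.13.60.204:
  /17 174.122.128.0: no
  /28 139.42.108.80: no
  /9 76.128.0.0: no
  /10 113.192.0.0: no
  /22 151.85.44.0: no
  /0 0.0.0.0: MATCH
Selected: next-hop 137.93.76.180 via eth2 (matched /0)


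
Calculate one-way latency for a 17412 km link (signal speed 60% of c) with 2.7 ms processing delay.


Speed = 0.6 * 3e5 km/s = 180000 km/s
Propagation delay = 17412 / 180000 = 0.0967 s = 96.7333 ms
Processing delay = 2.7 ms
Total one-way latency = 99.4333 ms


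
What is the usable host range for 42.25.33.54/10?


Network: 42.0.0.0
Broadcast: 42.63.255.255
First usable = network + 1
Last usable = broadcast - 1
Range: 42.0.0.1 to 42.63.255.254


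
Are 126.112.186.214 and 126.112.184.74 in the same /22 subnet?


Mask: 255.255.252.0
126.112.186.214 AND mask = 126.112.184.0
126.112.184.74 AND mask = 126.112.184.0
Yes, same subnet (126.112.184.0)


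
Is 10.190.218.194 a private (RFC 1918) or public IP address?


RFC 1918 private ranges:
  10.0.0.0/8 (10.0.0.0 - 10.255.255.255)
  172.16.0.0/12 (172.16.0.0 - 172.31.255.255)
  192.168.0.0/16 (192.168.0.0 - 192.168.255.255)
Private (in 10.0.0.0/8)


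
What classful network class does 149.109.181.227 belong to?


First octet: 149
Binary: 10010101
10xxxxxx -> Class B (128-191)
Class B, default mask 255.255.0.0 (/16)


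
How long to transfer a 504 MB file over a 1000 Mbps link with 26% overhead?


Effective throughput = 1000 * (1 - 26/100) = 740 Mbps
File size in Mb = 504 * 8 = 4032 Mb
Time = 4032 / 740
Time = 5.4486 seconds


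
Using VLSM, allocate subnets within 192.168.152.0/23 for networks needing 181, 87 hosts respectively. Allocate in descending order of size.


181 hosts -> /24 (254 usable): 192.168.152.0/24
87 hosts -> /25 (126 usable): 192.168.153.0/25
Allocation: 192.168.152.0/24 (181 hosts, 254 usable); 192.168.153.0/25 (87 hosts, 126 usable)


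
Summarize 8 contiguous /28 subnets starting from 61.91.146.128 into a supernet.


Original prefix: /28
Number of subnets: 8 = 2^3
New prefix = 28 - 3 = 25
Supernet: 61.91.146.128/25


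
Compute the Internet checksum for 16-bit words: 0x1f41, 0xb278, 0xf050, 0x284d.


Sum all words (with carry folding):
+ 0x1f41 = 0x1f41
+ 0xb278 = 0xd1b9
+ 0xf050 = 0xc20a
+ 0x284d = 0xea57
One's complement: ~0xea57
Checksum = 0x15a8


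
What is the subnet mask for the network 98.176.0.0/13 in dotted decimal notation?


/13 means 13 network bits, 19 host bits
Binary: 11111111111110000000000000000000
Mask: 255.248.0.0


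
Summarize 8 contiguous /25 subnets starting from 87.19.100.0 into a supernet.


Original prefix: /25
Number of subnets: 8 = 2^3
New prefix = 25 - 3 = 22
Supernet: 87.19.100.0/22


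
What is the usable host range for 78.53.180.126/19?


Network: 78.53.160.0
Broadcast: 78.53.191.255
First usable = network + 1
Last usable = broadcast - 1
Range: 78.53.160.1 to 78.53.191.254


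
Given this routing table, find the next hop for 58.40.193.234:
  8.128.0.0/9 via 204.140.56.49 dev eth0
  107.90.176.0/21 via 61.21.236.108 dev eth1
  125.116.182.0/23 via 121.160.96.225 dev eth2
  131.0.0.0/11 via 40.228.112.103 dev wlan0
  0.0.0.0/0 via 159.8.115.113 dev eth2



Longest prefix match for 58.40.193.234:
  /9 8.128.0.0: no
  /21 107.90.176.0: no
  /23 125.116.182.0: no
  /11 131.0.0.0: no
  /0 0.0.0.0: MATCH
Selected: next-hop 159.8.115.113 via eth2 (matched /0)


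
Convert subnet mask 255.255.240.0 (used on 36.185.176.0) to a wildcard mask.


Subnet mask: 255.255.240.0
Wildcard = 255.255.255.255 - subnet mask
255 - 255 = 0
255 - 255 = 0
255 - 240 = 15
255 - 0 = 255
Wildcard: 0.0.15.255


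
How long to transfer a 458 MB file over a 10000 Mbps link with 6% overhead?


Effective throughput = 10000 * (1 - 6/100) = 9400 Mbps
File size in Mb = 458 * 8 = 3664 Mb
Time = 3664 / 9400
Time = 0.3898 seconds


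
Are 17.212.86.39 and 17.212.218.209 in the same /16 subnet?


Mask: 255.255.0.0
17.212.86.39 AND mask = 17.212.0.0
17.212.218.209 AND mask = 17.212.0.0
Yes, same subnet (17.212.0.0)


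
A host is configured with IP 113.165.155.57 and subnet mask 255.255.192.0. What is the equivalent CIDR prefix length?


Binary: 11111111.11111111.11000000.00000000
Count leading 1s
Prefix: /18


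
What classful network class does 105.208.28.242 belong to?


First octet: 105
Binary: 01101001
0xxxxxxx -> Class A (1-126)
Class A, default mask 255.0.0.0 (/8)


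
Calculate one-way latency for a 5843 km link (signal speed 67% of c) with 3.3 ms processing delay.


Speed = 0.67 * 3e5 km/s = 201000 km/s
Propagation delay = 5843 / 201000 = 0.0291 s = 29.0697 ms
Processing delay = 3.3 ms
Total one-way latency = 32.3697 ms


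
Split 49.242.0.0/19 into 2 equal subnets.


New prefix = 19 + 1 = 20
Each subnet has 4096 addresses
  49.242.0.0/20
  49.242.16.0/20
Subnets: 49.242.0.0/20, 49.242.16.0/20


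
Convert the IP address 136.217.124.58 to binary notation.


136 = 10001000
217 = 11011001
124 = 01111100
58 = 00111010
Binary: 10001000.11011001.01111100.00111010


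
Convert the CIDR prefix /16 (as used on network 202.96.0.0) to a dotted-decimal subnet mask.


/16 means 16 network bits, 16 host bits
Binary: 11111111111111110000000000000000
Mask: 255.255.0.0


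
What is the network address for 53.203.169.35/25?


IP:   00110101.11001011.10101001.00100011
Mask: 11111111.11111111.11111111.10000000
AND operation:
Net:  00110101.11001011.10101001.00000000
Network: 53.203.169.0/25


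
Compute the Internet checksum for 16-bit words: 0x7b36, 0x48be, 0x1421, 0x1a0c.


Sum all words (with carry folding):
+ 0x7b36 = 0x7b36
+ 0x48be = 0xc3f4
+ 0x1421 = 0xd815
+ 0x1a0c = 0xf221
One's complement: ~0xf221
Checksum = 0x0dde


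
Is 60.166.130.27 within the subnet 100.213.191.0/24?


Subnet network: 100.213.191.0
Test IP AND mask: 60.166.130.0
No, 60.166.130.27 is not in 100.213.191.0/24


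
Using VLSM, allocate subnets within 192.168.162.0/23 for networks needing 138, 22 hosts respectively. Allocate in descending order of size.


138 hosts -> /24 (254 usable): 192.168.162.0/24
22 hosts -> /27 (30 usable): 192.168.163.0/27
Allocation: 192.168.162.0/24 (138 hosts, 254 usable); 192.168.163.0/27 (22 hosts, 30 usable)


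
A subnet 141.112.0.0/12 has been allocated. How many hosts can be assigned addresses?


Host bits = 32 - 12 = 20
Total addresses = 2^20 = 1048576
Usable = total - 2 (network and broadcast)
Usable hosts: 1048574


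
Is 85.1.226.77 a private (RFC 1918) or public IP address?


RFC 1918 private ranges:
  10.0.0.0/8 (10.0.0.0 - 10.255.255.255)
  172.16.0.0/12 (172.16.0.0 - 172.31.255.255)
  192.168.0.0/16 (192.168.0.0 - 192.168.255.255)
Public (not in any RFC 1918 range)


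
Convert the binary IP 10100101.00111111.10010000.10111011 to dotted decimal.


10100101 = 165
00111111 = 63
10010000 = 144
10111011 = 187
IP: 165.63.144.187


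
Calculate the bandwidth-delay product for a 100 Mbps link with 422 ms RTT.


BDP = bandwidth * RTT
= 100 Mbps * 422 ms
= 100 * 1e6 * 422 / 1000 bits
= 42200000 bits
= 5275000 bytes
= 5151.3672 KB
BDP = 42200000 bits (5275000 bytes)


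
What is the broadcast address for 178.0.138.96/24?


Network: 178.0.138.0/24
Host bits = 8
Set all host bits to 1:
Broadcast: 178.0.138.255


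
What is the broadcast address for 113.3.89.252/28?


Network: 113.3.89.240/28
Host bits = 4
Set all host bits to 1:
Broadcast: 113.3.89.255


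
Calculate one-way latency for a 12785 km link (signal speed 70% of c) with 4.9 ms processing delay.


Speed = 0.7 * 3e5 km/s = 210000 km/s
Propagation delay = 12785 / 210000 = 0.0609 s = 60.881 ms
Processing delay = 4.9 ms
Total one-way latency = 65.781 ms


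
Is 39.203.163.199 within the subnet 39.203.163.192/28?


Subnet network: 39.203.163.192
Test IP AND mask: 39.203.163.192
Yes, 39.203.163.199 is in 39.203.163.192/28


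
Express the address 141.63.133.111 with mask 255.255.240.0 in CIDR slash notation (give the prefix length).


Binary: 11111111.11111111.11110000.00000000
Count leading 1s
Prefix: /20


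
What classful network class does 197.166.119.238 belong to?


First octet: 197
Binary: 11000101
110xxxxx -> Class C (192-223)
Class C, default mask 255.255.255.0 (/24)


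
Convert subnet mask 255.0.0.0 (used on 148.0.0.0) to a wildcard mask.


Subnet mask: 255.0.0.0
Wildcard = 255.255.255.255 - subnet mask
255 - 255 = 0
255 - 0 = 255
255 - 0 = 255
255 - 0 = 255
Wildcard: 0.255.255.255


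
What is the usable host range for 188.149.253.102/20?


Network: 188.149.240.0
Broadcast: 188.149.255.255
First usable = network + 1
Last usable = broadcast - 1
Range: 188.149.240.1 to 188.149.255.254


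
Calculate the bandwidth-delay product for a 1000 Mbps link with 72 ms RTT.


BDP = bandwidth * RTT
= 1000 Mbps * 72 ms
= 1000 * 1e6 * 72 / 1000 bits
= 72000000 bits
= 9000000 bytes
= 8789.0625 KB
BDP = 72000000 bits (9000000 bytes)


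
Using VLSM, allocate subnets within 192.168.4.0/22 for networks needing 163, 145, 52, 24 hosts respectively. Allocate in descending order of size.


163 hosts -> /24 (254 usable): 192.168.4.0/24
145 hosts -> /24 (254 usable): 192.168.5.0/24
52 hosts -> /26 (62 usable): 192.168.6.0/26
24 hosts -> /27 (30 usable): 192.168.6.64/27
Allocation: 192.168.4.0/24 (163 hosts, 254 usable); 192.168.5.0/24 (145 hosts, 254 usable); 192.168.6.0/26 (52 hosts, 62 usable); 192.168.6.64/27 (24 hosts, 30 usable)


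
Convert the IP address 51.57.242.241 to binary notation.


51 = 00110011
57 = 00111001
242 = 11110010
241 = 11110001
Binary: 00110011.00111001.11110010.11110001


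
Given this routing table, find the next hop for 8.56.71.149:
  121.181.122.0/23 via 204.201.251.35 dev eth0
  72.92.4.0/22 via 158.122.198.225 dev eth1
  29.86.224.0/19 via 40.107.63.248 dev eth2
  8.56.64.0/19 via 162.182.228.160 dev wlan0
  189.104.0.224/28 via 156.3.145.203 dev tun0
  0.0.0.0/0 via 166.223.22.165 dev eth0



Longest prefix match for 8.56.71.149:
  /23 121.181.122.0: no
  /22 72.92.4.0: no
  /19 29.86.224.0: no
  /19 8.56.64.0: MATCH
  /28 189.104.0.224: no
  /0 0.0.0.0: MATCH
Selected: next-hop 162.182.228.160 via wlan0 (matched /19)


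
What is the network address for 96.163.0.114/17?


IP:   01100000.10100011.00000000.01110010
Mask: 11111111.11111111.10000000.00000000
AND operation:
Net:  01100000.10100011.00000000.00000000
Network: 96.163.0.0/17


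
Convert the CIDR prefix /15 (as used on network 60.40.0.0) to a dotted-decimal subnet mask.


/15 means 15 network bits, 17 host bits
Binary: 11111111111111100000000000000000
Mask: 255.254.0.0


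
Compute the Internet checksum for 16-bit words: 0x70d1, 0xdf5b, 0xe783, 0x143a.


Sum all words (with carry folding):
+ 0x70d1 = 0x70d1
+ 0xdf5b = 0x502d
+ 0xe783 = 0x37b1
+ 0x143a = 0x4beb
One's complement: ~0x4beb
Checksum = 0xb414


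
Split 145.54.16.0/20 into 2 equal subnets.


New prefix = 20 + 1 = 21
Each subnet has 2048 addresses
  145.54.16.0/21
  145.54.24.0/21
Subnets: 145.54.16.0/21, 145.54.24.0/21


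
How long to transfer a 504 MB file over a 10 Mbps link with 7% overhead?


Effective throughput = 10 * (1 - 7/100) = 9.3 Mbps
File size in Mb = 504 * 8 = 4032 Mb
Time = 4032 / 9.3
Time = 433.5484 seconds


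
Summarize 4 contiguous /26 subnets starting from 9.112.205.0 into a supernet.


Original prefix: /26
Number of subnets: 4 = 2^2
New prefix = 26 - 2 = 24
Supernet: 9.112.205.0/24


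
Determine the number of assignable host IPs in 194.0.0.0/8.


Host bits = 32 - 8 = 24
Total addresses = 2^24 = 16777216
Usable = total - 2 (network and broadcast)
Usable hosts: 16777214


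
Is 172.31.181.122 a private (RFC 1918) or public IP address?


RFC 1918 private ranges:
  10.0.0.0/8 (10.0.0.0 - 10.255.255.255)
  172.16.0.0/12 (172.16.0.0 - 172.31.255.255)
  192.168.0.0/16 (192.168.0.0 - 192.168.255.255)
Private (in 172.16.0.0/12)


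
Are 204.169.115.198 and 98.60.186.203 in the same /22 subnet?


Mask: 255.255.252.0
204.169.115.198 AND mask = 204.169.112.0
98.60.186.203 AND mask = 98.60.184.0
No, different subnets (204.169.112.0 vs 98.60.184.0)


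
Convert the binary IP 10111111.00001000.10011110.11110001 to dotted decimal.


10111111 = 191
00001000 = 8
10011110 = 158
11110001 = 241
IP: 191.8.158.241


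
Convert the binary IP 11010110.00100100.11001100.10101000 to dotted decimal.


11010110 = 214
00100100 = 36
11001100 = 204
10101000 = 168
IP: 214.36.204.168


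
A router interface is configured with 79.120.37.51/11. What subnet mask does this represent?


/11 means 11 network bits, 21 host bits
Binary: 11111111111000000000000000000000
Mask: 255.224.0.0


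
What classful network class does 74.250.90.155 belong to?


First octet: 74
Binary: 01001010
0xxxxxxx -> Class A (1-126)
Class A, default mask 255.0.0.0 (/8)


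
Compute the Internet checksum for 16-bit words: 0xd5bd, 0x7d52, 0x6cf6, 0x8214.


Sum all words (with carry folding):
+ 0xd5bd = 0xd5bd
+ 0x7d52 = 0x5310
+ 0x6cf6 = 0xc006
+ 0x8214 = 0x421b
One's complement: ~0x421b
Checksum = 0xbde4


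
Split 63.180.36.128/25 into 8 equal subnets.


New prefix = 25 + 3 = 28
Each subnet has 16 addresses
  63.180.36.128/28
  63.180.36.144/28
  63.180.36.160/28
  63.180.36.176/28
  63.180.36.192/28
  63.180.36.208/28
  63.180.36.224/28
  63.180.36.240/28
Subnets: 63.180.36.128/28, 63.180.36.144/28, 63.180.36.160/28, 63.180.36.176/28, 63.180.36.192/28, 63.180.36.208/28, 63.180.36.224/28, 63.180.36.240/28


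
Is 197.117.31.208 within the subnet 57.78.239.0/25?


Subnet network: 57.78.239.0
Test IP AND mask: 197.117.31.128
No, 197.117.31.208 is not in 57.78.239.0/25


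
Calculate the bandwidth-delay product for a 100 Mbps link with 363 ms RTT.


BDP = bandwidth * RTT
= 100 Mbps * 363 ms
= 100 * 1e6 * 363 / 1000 bits
= 36300000 bits
= 4537500 bytes
= 4431.1523 KB
BDP = 36300000 bits (4537500 bytes)


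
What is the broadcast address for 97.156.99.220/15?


Network: 97.156.0.0/15
Host bits = 17
Set all host bits to 1:
Broadcast: 97.157.255.255


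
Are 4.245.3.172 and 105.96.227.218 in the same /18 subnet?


Mask: 255.255.192.0
4.245.3.172 AND mask = 4.245.0.0
105.96.227.218 AND mask = 105.96.192.0
No, different subnets (4.245.0.0 vs 105.96.192.0)


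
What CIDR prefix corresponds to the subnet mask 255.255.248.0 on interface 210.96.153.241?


Binary: 11111111.11111111.11111000.00000000
Count leading 1s
Prefix: /21


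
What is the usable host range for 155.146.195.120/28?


Network: 155.146.195.112
Broadcast: 155.146.195.127
First usable = network + 1
Last usable = broadcast - 1
Range: 155.146.195.113 to 155.146.195.126
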